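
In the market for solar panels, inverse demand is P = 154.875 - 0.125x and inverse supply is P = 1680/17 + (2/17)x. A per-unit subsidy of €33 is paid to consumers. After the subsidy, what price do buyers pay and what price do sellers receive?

Pre-subsidy: 154.875 - 0.125x = 1680/17 + (2/17)x gives x* = 231 and P* = 126.
With the rebate, buyers effectively pay Pb = Ps − 33, where Ps is the price sellers receive.
On the curves, Pb = 154.875 - 0.125x and Ps = 1680/17 + (2/17)x; the wedge Ps − Pb = 33 gives 1680/17 + (2/17)x − (154.875 - 0.125x) = 33, so x' = 367.
Then Pb = 154.875 − 0.125·367 = 109 and Ps = 1680/17 + (2/17)·367 = 142.

Buyers pay €109; sellers receive €142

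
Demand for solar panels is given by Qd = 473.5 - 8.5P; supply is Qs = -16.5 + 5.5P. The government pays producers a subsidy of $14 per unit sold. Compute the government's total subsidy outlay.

Government cost = $3118.5

Pre-subsidy: 473.5 - 8.5P = -16.5 + 5.5P gives P* = 35, Q* = 176.
With the subsidy, sellers receive Ps = Pb + 14 for each unit, where Pb is the price buyers pay.
Supply in terms of Pb becomes Qs = -16.5 + 5.5(Pb + 14) = 60.5 + 5.5Pb. Setting this equal to demand: 473.5 - 8.5Pb = 60.5 + 5.5Pb, so Pb = 29.5.
Sellers receive Ps = 29.5 + 14 = 43.5; Q' = 473.5 − 8.5·29.5 = 222.75.
Government outlay = subsidy × quantity = 14 × 222.75 = 3118.5.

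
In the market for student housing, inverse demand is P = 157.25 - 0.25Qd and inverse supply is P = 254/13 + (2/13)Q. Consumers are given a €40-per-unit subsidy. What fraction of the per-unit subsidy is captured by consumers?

Consumer share = 13/21

Pre-subsidy: 157.25 - 0.25Q = 254/13 + (2/13)Q gives Q* = 341 and P* = 72.
With the rebate, buyers effectively pay Pb = Ps − 40, where Ps is the price sellers receive.
On the curves, Pb = 157.25 - 0.25Q and Ps = 254/13 + (2/13)Q; the wedge Ps − Pb = 40 gives 254/13 + (2/13)Q − (157.25 - 0.25Q) = 40, so Q' = 9241/21.
Then Pb = 157.25 − 0.25·(9241/21) = 992/21 and Ps = 254/13 + (2/13)·(9241/21) = 1832/21.
Buyers' price falls by P* − Pb = 72 − 992/21 = 520/21; sellers' price rises by Ps − P* = 1832/21 − 72 = 320/21.
So consumers capture (520/21)/40 = 13/21 of each unit of subsidy.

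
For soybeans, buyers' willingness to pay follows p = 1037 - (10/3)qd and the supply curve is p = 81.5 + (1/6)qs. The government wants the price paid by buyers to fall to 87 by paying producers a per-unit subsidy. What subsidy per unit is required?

At a buyer price of 87, quantity demanded is 311.1 − 0.3·87 = 285.
Sellers supply 285 only when they receive ps = 81.5 + (1/6)·285 = 129.
s = ps − pb = 129 − 87 = 42.

Required subsidy s = 42 per unit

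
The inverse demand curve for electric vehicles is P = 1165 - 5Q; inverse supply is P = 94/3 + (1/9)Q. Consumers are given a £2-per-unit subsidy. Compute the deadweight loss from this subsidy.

Pre-subsidy: 1165 - 5Q = 94/3 + (1/9)Q gives Q* = 10203/46 and P* = 2575/46.
With the rebate, buyers effectively pay Pb = Ps − 2, where Ps is the price sellers receive.
On the curves, Pb = 1165 - 5Q and Ps = 94/3 + (1/9)Q; the wedge Ps − Pb = 2 gives 94/3 + (1/9)Q − (1165 - 5Q) = 2, so Q' = 10221/46.
Then Pb = 1165 − 5·(10221/46) = 2485/46 and Ps = 94/3 + (1/9)·(10221/46) = 2577/46.
The subsidy expands output by 10221/46 − 10203/46 = 9/23 past the efficient level; on those units the gap between marginal cost and willingness to pay runs from 0 up to 2.
DWL = ½ × 2 × 9/23 = 9/23.

Deadweight loss = 9/23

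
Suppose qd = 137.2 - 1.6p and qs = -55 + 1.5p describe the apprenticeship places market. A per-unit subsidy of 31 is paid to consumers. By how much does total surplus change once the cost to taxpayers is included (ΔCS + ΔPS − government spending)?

Pre-subsidy: 137.2 - 1.6p = -55 + 1.5p gives p* = 62, q* = 38.
With the rebate, buyers effectively pay pb = ps − 31, where ps is the price sellers receive.
Demand in terms of ps becomes qd = 137.2 − 1.6(ps − 31) = 186.8 - 1.6ps. Setting this equal to supply: 186.8 - 1.6ps = -55 + 1.5ps, so ps = 78.
Buyers pay pb = 78 − 31 = 47; q' = -55 + 1.5·78 = 62.
ΔCS = ½(38 + 62)(62 − 47) = 750; ΔPS = ½(38 + 62)(78 − 62) = 800.
Government spending = 31 × 62 = 1922.
Net change = 750 + 800 − 1922 = -372. The loss equals the DWL triangle ½·31·24.

Net change in total surplus = -372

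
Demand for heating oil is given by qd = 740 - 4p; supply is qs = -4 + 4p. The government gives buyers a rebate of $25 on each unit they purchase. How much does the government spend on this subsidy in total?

Pre-subsidy: 740 - 4p = -4 + 4p gives p* = 93, q* = 368.
With the rebate, buyers effectively pay pb = ps − 25, where ps is the price sellers receive.
Demand in terms of ps becomes qd = 740 − 4(ps − 25) = 840 - 4ps. Setting this equal to supply: 840 - 4ps = -4 + 4ps, so ps = 105.5.
Buyers pay pb = 105.5 − 25 = 80.5; q' = -4 + 4·105.5 = 418.
Government outlay = subsidy × quantity = 25 × 418 = 10450.

Government cost = $10450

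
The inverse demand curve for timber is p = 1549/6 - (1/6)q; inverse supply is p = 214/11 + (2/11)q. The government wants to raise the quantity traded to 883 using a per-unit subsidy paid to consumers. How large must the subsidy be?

Required subsidy s = 69 per unit

At q = 883, from the demand curve buyers pay pb = 1549/6 − (1/6)·883 = 111; from the supply curve sellers need ps = 214/11 + (2/11)·883 = 180.
The subsidy must fill the gap: s = ps − pb = 180 − 111 = 69.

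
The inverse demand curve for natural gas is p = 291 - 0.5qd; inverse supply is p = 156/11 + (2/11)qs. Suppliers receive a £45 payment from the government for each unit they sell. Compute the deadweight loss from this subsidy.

Pre-subsidy: 291 - 0.5q = 156/11 + (2/11)q gives q* = 406 and p* = 88.
With the subsidy, sellers receive ps = pb + 45 for each unit, where pb is the price buyers pay.
On the curves, pb = 291 - 0.5q and ps = 156/11 + (2/11)q; the wedge ps − pb = 45 gives 156/11 + (2/11)q − (291 - 0.5q) = 45, so q' = 472.
Then pb = 291 − 0.5·472 = 55 and ps = 156/11 + (2/11)·472 = 100.
The subsidy expands output by 472 − 406 = 66 past the efficient level; on those units the gap between marginal cost and willingness to pay runs from 0 up to 45.
DWL = ½ × 45 × 66 = 1485.

Deadweight loss = £1485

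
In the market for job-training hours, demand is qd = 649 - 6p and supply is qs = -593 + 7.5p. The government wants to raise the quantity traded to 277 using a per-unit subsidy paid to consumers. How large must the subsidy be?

Required subsidy s = 54 per unit

At q = 277, invert demand for the buyer price: pb = (649 − 277)/6 = 62; invert supply for the seller price: ps = (277 − (-593))/7.5 = 116.
The subsidy must fill the gap: s = ps − pb = 116 − 62 = 54.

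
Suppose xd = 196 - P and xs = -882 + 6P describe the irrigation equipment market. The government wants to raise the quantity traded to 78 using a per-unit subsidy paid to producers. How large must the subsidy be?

At x = 78, invert demand for the buyer price: Pb = (196 − 78)/1 = 118; invert supply for the seller price: Ps = (78 − (-882))/6 = 160.
The subsidy must fill the gap: s = Ps − Pb = 160 − 118 = 42.

Required subsidy s = 42 per unit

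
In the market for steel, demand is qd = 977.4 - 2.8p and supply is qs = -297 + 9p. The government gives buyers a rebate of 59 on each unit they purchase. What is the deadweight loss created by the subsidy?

Pre-subsidy: 977.4 - 2.8p = -297 + 9p gives p* = 108, q* = 675.
With the rebate, buyers effectively pay pb = ps − 59, where ps is the price sellers receive.
Demand in terms of ps becomes qd = 977.4 − 2.8(ps − 59) = 1142.6 - 2.8ps. Setting this equal to supply: 1142.6 - 2.8ps = -297 + 9ps, so ps = 122.
Buyers pay pb = 122 − 59 = 63; q' = -297 + 9·122 = 801.
The subsidy expands output by 801 − 675 = 126 past the efficient level; on those units the gap between marginal cost and willingness to pay runs from 0 up to 59.
DWL = ½ × 59 × 126 = 3717.

Deadweight loss = 3717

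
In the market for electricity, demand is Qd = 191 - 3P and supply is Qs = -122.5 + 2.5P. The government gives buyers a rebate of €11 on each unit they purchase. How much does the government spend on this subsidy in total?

Government cost = €385

Pre-subsidy: 191 - 3P = -122.5 + 2.5P gives P* = 57, Q* = 20.
With the rebate, buyers effectively pay Pb = Ps − 11, where Ps is the price sellers receive.
Demand in terms of Ps becomes Qd = 191 − 3(Ps − 11) = 224 - 3Ps. Setting this equal to supply: 224 - 3Ps = -122.5 + 2.5Ps, so Ps = 63.
Buyers pay Pb = 63 − 11 = 52; Q' = -122.5 + 2.5·63 = 35.
Government outlay = subsidy × quantity = 11 × 35 = 385.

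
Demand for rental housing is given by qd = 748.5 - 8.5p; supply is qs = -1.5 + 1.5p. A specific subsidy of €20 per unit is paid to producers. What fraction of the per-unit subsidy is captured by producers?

Producer share = 0.85

Pre-subsidy: 748.5 - 8.5p = -1.5 + 1.5p gives p* = 75, q* = 111.
With the subsidy, sellers receive ps = pb + 20 for each unit, where pb is the price buyers pay.
Supply in terms of pb becomes qs = -1.5 + 1.5(pb + 20) = 28.5 + 1.5pb. Setting this equal to demand: 748.5 - 8.5pb = 28.5 + 1.5pb, so pb = 72.
Sellers receive ps = 72 + 20 = 92; q' = 748.5 − 8.5·72 = 136.5.
Buyers' price falls by p* − pb = 75 − 72 = 3; sellers' price rises by ps − p* = 92 − 75 = 17.
So producers capture 17/20 = 0.85 of each unit of subsidy.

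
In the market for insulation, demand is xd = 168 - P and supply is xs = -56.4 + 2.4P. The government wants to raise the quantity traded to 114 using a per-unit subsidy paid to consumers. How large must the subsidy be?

At x = 114, invert demand for the buyer price: Pb = (168 − 114)/1 = 54; invert supply for the seller price: Ps = (114 − (-56.4))/2.4 = 71.
The subsidy must fill the gap: s = Ps − Pb = 71 − 54 = 17.

Required subsidy s = 17 per unit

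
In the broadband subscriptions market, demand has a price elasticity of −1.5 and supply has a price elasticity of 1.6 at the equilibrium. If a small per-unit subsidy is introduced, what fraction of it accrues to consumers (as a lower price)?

For a small subsidy around the equilibrium, the benefit split depends on the relative slopes, which at a point are proportional to the elasticities.
Buyer share = εs/(εs + |εd|) = 1.6/(1.6 + 1.5) = 16/31; seller share = |εd|/(εs + |εd|) = 15/31.

Consumer share = 16/31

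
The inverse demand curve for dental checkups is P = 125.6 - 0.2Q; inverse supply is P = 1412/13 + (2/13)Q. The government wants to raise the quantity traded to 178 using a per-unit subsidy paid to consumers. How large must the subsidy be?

At Q = 178, from the demand curve buyers pay Pb = 125.6 − 0.2·178 = 90; from the supply curve sellers need Ps = 1412/13 + (2/13)·178 = 136.
The subsidy must fill the gap: s = Ps − Pb = 136 − 90 = 46.

Required subsidy s = 46 per unit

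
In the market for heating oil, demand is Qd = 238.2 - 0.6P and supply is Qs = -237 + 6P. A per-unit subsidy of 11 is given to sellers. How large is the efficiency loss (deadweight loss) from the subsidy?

Pre-subsidy: 238.2 - 0.6P = -237 + 6P gives P* = 72, Q* = 195.
With the subsidy, sellers receive Ps = Pb + 11 for each unit, where Pb is the price buyers pay.
Supply in terms of Pb becomes Qs = -237 + 6(Pb + 11) = -171 + 6Pb. Setting this equal to demand: 238.2 - 0.6Pb = -171 + 6Pb, so Pb = 62.
Sellers receive Ps = 62 + 11 = 73; Q' = 238.2 − 0.6·62 = 201.
The subsidy expands output by 201 − 195 = 6 past the efficient level; on those units the gap between marginal cost and willingness to pay runs from 0 up to 11.
DWL = ½ × 11 × 6 = 33.

Deadweight loss = 33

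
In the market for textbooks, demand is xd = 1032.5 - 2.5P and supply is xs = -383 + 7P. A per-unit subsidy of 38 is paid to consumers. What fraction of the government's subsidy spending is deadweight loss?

DWL / government spending = 7/146

Pre-subsidy: 1032.5 - 2.5P = -383 + 7P gives P* = 149, x* = 660.
With the rebate, buyers effectively pay Pb = Ps − 38, where Ps is the price sellers receive.
Demand in terms of Ps becomes xd = 1032.5 − 2.5(Ps − 38) = 1127.5 - 2.5Ps. Setting this equal to supply: 1127.5 - 2.5Ps = -383 + 7Ps, so Ps = 159.
Buyers pay Pb = 159 − 38 = 121; x' = -383 + 7·159 = 730.
ΔCS = ½(660 + 730)(149 − 121) = 19460; ΔPS = ½(660 + 730)(159 − 149) = 6950.
Government spending = 38 × 730 = 27740.
DWL = ½ × 38 × (730 − 660) = 1330; fraction = 1330 / 27740 = 7/146.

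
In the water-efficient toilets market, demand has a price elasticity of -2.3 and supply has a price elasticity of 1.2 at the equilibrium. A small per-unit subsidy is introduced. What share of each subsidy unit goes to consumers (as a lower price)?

Consumer share = 12/35

For a small subsidy around the equilibrium, the benefit split depends on the relative slopes, which at a point are proportional to the elasticities.
Buyer share = εs/(εs + |εd|) = 1.2/(1.2 + 2.3) = 12/35; seller share = |εd|/(εs + |εd|) = 23/35.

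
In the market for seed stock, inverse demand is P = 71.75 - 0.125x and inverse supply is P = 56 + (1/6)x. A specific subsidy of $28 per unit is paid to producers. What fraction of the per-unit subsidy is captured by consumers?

Pre-subsidy: 71.75 - 0.125x = 56 + (1/6)x gives x* = 54 and P* = 65.
With the subsidy, sellers receive Ps = Pb + 28 for each unit, where Pb is the price buyers pay.
On the curves, Pb = 71.75 - 0.125x and Ps = 56 + (1/6)x; the wedge Ps − Pb = 28 gives 56 + (1/6)x − (71.75 - 0.125x) = 28, so x' = 150.
Then Pb = 71.75 − 0.125·150 = 53 and Ps = 56 + (1/6)·150 = 81.
Buyers' price falls by P* − Pb = 65 − 53 = 12; sellers' price rises by Ps − P* = 81 − 65 = 16.
So consumers capture 12/28 = 3/7 of each unit of subsidy.

Consumer share = 3/7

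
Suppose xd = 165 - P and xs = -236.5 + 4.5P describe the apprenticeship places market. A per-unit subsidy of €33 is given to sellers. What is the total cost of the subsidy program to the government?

Government cost = €3927

Pre-subsidy: 165 - P = -236.5 + 4.5P gives P* = 73, x* = 92.
With the subsidy, sellers receive Ps = Pb + 33 for each unit, where Pb is the price buyers pay.
Supply in terms of Pb becomes xs = -236.5 + 4.5(Pb + 33) = -88 + 4.5Pb. Setting this equal to demand: 165 - Pb = -88 + 4.5Pb, so Pb = 46.
Sellers receive Ps = 46 + 33 = 79; x' = 165 − 1·46 = 119.
Government outlay = subsidy × quantity = 33 × 119 = 3927.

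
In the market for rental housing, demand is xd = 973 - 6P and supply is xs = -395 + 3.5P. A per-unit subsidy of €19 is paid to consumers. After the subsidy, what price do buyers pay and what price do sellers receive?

Pre-subsidy: 973 - 6P = -395 + 3.5P gives P* = 144, x* = 109.
With the rebate, buyers effectively pay Pb = Ps − 19, where Ps is the price sellers receive.
Demand in terms of Ps becomes xd = 973 − 6(Ps − 19) = 1087 - 6Ps. Setting this equal to supply: 1087 - 6Ps = -395 + 3.5Ps, so Ps = 156.
Buyers pay Pb = 156 − 19 = 137; x' = -395 + 3.5·156 = 151.

Buyers pay €137; sellers receive €156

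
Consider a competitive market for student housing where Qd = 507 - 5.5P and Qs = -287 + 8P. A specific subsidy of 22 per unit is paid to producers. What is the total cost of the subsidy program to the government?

Government cost = 50534/9

Pre-subsidy: 507 - 5.5P = -287 + 8P gives P* = 1588/27, Q* = 4955/27.
With the subsidy, sellers receive Ps = Pb + 22 for each unit, where Pb is the price buyers pay.
Supply in terms of Pb becomes Qs = -287 + 8(Pb + 22) = -111 + 8Pb. Setting this equal to demand: 507 - 5.5Pb = -111 + 8Pb, so Pb = 412/9.
Sellers receive Ps = 412/9 + 22 = 610/9; Q' = 507 − 5.5·(412/9) = 2297/9.
Government outlay = subsidy × quantity = 22 × 2297/9 = 50534/9.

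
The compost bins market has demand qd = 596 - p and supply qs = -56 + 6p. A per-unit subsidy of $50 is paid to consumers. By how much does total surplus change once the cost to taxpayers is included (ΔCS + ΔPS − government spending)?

Pre-subsidy: 596 - p = -56 + 6p gives p* = 652/7, q* = 3520/7.
With the rebate, buyers effectively pay pb = ps − 50, where ps is the price sellers receive.
Demand in terms of ps becomes qd = 596 − 1(ps − 50) = 646 - ps. Setting this equal to supply: 646 - ps = -56 + 6ps, so ps = 702/7.
Buyers pay pb = 702/7 − 50 = 352/7; q' = -56 + 6·(702/7) = 3820/7.
ΔCS = ½(3520/7 + 3820/7)(652/7 − 352/7) = 1101000/49; ΔPS = ½(3520/7 + 3820/7)(702/7 − 652/7) = 183500/49.
Government spending = 50 × 3820/7 = 191000/7.
Net change = 1101000/49 + 183500/49 − 191000/7 = -7500/7. The loss equals the DWL triangle ½·50·300/7.

Net change in total surplus = -7500/7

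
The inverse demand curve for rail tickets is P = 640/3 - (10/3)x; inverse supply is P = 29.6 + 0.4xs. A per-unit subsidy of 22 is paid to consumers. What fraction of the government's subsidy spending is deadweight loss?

Pre-subsidy: 640/3 - (10/3)x = 29.6 + 0.4x gives x* = 689/14 and P* = 345/7.
With the rebate, buyers effectively pay Pb = Ps − 22, where Ps is the price sellers receive.
On the curves, Pb = 640/3 - (10/3)x and Ps = 29.6 + 0.4x; the wedge Ps − Pb = 22 gives 29.6 + 0.4x − (640/3 - (10/3)x) = 22, so x' = 1543/28.
Then Pb = 640/3 − (10/3)·(1543/28) = 415/14 and Ps = 29.6 + 0.4·(1543/28) = 723/14.
ΔCS = ½(689/14 + 1543/28)(345/7 − 415/14) = 803275/784; ΔPS = ½(689/14 + 1543/28)(723/14 − 345/7) = 96393/784.
Government spending = 22 × 1543/28 = 16973/14.
DWL = ½ × 22 × (1543/28 − 689/14) = 1815/28; fraction = (1815/28) / (16973/14) = 165/3086.

DWL / government spending = 165/3086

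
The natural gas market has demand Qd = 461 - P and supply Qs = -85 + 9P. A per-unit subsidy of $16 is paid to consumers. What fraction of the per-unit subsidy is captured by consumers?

Consumer share = 0.9

Pre-subsidy: 461 - P = -85 + 9P gives P* = 54.6, Q* = 406.4.
With the rebate, buyers effectively pay Pb = Ps − 16, where Ps is the price sellers receive.
Demand in terms of Ps becomes Qd = 461 − 1(Ps − 16) = 477 - Ps. Setting this equal to supply: 477 - Ps = -85 + 9Ps, so Ps = 56.2.
Buyers pay Pb = 56.2 − 16 = 40.2; Q' = -85 + 9·56.2 = 420.8.
Buyers' price falls by P* − Pb = 54.6 − 40.2 = 14.4; sellers' price rises by Ps − P* = 56.2 − 54.6 = 1.6.
So consumers capture 14.4/16 = 0.9 of each unit of subsidy.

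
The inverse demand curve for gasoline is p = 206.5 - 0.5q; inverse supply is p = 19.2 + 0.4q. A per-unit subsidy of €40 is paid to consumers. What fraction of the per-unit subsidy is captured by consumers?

Pre-subsidy: 206.5 - 0.5q = 19.2 + 0.4q gives q* = 1873/9 and p* = 922/9.
With the rebate, buyers effectively pay pb = ps − 40, where ps is the price sellers receive.
On the curves, pb = 206.5 - 0.5q and ps = 19.2 + 0.4q; the wedge ps − pb = 40 gives 19.2 + 0.4q − (206.5 - 0.5q) = 40, so q' = 2273/9.
Then pb = 206.5 − 0.5·(2273/9) = 722/9 and ps = 19.2 + 0.4·(2273/9) = 1082/9.
Buyers' price falls by p* − pb = 922/9 − 722/9 = 200/9; sellers' price rises by ps − p* = 1082/9 − 922/9 = 160/9.
So consumers capture (200/9)/40 = 5/9 of each unit of subsidy.

Consumer share = 5/9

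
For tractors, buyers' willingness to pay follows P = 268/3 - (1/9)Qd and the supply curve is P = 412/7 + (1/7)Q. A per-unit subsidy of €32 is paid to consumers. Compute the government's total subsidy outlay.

Government cost = €7872

Pre-subsidy: 268/3 - (1/9)Q = 412/7 + (1/7)Q gives Q* = 120 and P* = 76.
With the rebate, buyers effectively pay Pb = Ps − 32, where Ps is the price sellers receive.
On the curves, Pb = 268/3 - (1/9)Q and Ps = 412/7 + (1/7)Q; the wedge Ps − Pb = 32 gives 412/7 + (1/7)Q − (268/3 - (1/9)Q) = 32, so Q' = 246.
Then Pb = 268/3 − (1/9)·246 = 62 and Ps = 412/7 + (1/7)·246 = 94.
Government outlay = subsidy × quantity = 32 × 246 = 7872.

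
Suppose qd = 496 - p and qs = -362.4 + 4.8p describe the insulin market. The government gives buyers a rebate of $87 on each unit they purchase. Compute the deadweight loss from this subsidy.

Deadweight loss = $3132

Pre-subsidy: 496 - p = -362.4 + 4.8p gives p* = 148, q* = 348.
With the rebate, buyers effectively pay pb = ps − 87, where ps is the price sellers receive.
Demand in terms of ps becomes qd = 496 − 1(ps − 87) = 583 - ps. Setting this equal to supply: 583 - ps = -362.4 + 4.8ps, so ps = 163.
Buyers pay pb = 163 − 87 = 76; q' = -362.4 + 4.8·163 = 420.
The subsidy expands output by 420 − 348 = 72 past the efficient level; on those units the gap between marginal cost and willingness to pay runs from 0 up to 87.
DWL = ½ × 87 × 72 = 3132.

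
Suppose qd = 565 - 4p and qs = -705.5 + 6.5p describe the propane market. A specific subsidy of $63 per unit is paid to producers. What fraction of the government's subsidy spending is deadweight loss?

DWL / government spending = 26/79

Pre-subsidy: 565 - 4p = -705.5 + 6.5p gives p* = 121, q* = 81.
With the subsidy, sellers receive ps = pb + 63 for each unit, where pb is the price buyers pay.
Supply in terms of pb becomes qs = -705.5 + 6.5(pb + 63) = -296 + 6.5pb. Setting this equal to demand: 565 - 4pb = -296 + 6.5pb, so pb = 82.
Sellers receive ps = 82 + 63 = 145; q' = 565 − 4·82 = 237.
ΔCS = ½(81 + 237)(121 − 82) = 6201; ΔPS = ½(81 + 237)(145 − 121) = 3816.
Government spending = 63 × 237 = 14931.
DWL = ½ × 63 × (237 − 81) = 4914; fraction = 4914 / 14931 = 26/79.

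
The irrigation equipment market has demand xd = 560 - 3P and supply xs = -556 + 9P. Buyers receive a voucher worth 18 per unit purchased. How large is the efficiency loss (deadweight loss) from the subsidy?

Pre-subsidy: 560 - 3P = -556 + 9P gives P* = 93, x* = 281.
With the rebate, buyers effectively pay Pb = Ps − 18, where Ps is the price sellers receive.
Demand in terms of Ps becomes xd = 560 − 3(Ps − 18) = 614 - 3Ps. Setting this equal to supply: 614 - 3Ps = -556 + 9Ps, so Ps = 97.5.
Buyers pay Pb = 97.5 − 18 = 79.5; x' = -556 + 9·97.5 = 321.5.
The subsidy expands output by 321.5 − 281 = 40.5 past the efficient level; on those units the gap between marginal cost and willingness to pay runs from 0 up to 18.
DWL = ½ × 18 × 40.5 = 364.5.

Deadweight loss = 364.5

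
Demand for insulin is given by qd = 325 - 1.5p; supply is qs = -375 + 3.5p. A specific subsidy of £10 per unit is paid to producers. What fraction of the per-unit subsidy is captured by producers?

Pre-subsidy: 325 - 1.5p = -375 + 3.5p gives p* = 140, q* = 115.
With the subsidy, sellers receive ps = pb + 10 for each unit, where pb is the price buyers pay.
Supply in terms of pb becomes qs = -375 + 3.5(pb + 10) = -340 + 3.5pb. Setting this equal to demand: 325 - 1.5pb = -340 + 3.5pb, so pb = 133.
Sellers receive ps = 133 + 10 = 143; q' = 325 − 1.5·133 = 125.5.
Buyers' price falls by p* − pb = 140 − 133 = 7; sellers' price rises by ps − p* = 143 − 140 = 3.
So producers capture 3/10 = 0.3 of each unit of subsidy.

Producer share = 0.3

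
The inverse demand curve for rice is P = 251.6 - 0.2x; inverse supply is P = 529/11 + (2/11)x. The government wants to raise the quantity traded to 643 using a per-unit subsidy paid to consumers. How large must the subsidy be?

Required subsidy s = 42 per unit

At x = 643, from the demand curve buyers pay Pb = 251.6 − 0.2·643 = 123; from the supply curve sellers need Ps = 529/11 + (2/11)·643 = 165.
The subsidy must fill the gap: s = Ps − Pb = 165 − 123 = 42.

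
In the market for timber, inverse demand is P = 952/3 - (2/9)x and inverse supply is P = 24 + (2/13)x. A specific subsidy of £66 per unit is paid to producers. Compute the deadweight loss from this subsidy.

Deadweight loss = £5791.5

Pre-subsidy: 952/3 - (2/9)x = 24 + (2/13)x gives x* = 780 and P* = 144.
With the subsidy, sellers receive Ps = Pb + 66 for each unit, where Pb is the price buyers pay.
On the curves, Pb = 952/3 - (2/9)x and Ps = 24 + (2/13)x; the wedge Ps − Pb = 66 gives 24 + (2/13)x − (952/3 - (2/9)x) = 66, so x' = 955.5.
Then Pb = 952/3 − (2/9)·955.5 = 105 and Ps = 24 + (2/13)·955.5 = 171.
The subsidy expands output by 955.5 − 780 = 175.5 past the efficient level; on those units the gap between marginal cost and willingness to pay runs from 0 up to 66.
DWL = ½ × 66 × 175.5 = 5791.5.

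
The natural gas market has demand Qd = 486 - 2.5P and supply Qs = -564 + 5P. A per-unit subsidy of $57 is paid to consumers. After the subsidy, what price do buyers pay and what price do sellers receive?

Pre-subsidy: 486 - 2.5P = -564 + 5P gives P* = 140, Q* = 136.
With the rebate, buyers effectively pay Pb = Ps − 57, where Ps is the price sellers receive.
Demand in terms of Ps becomes Qd = 486 − 2.5(Ps − 57) = 628.5 - 2.5Ps. Setting this equal to supply: 628.5 - 2.5Ps = -564 + 5Ps, so Ps = 159.
Buyers pay Pb = 159 − 57 = 102; Q' = -564 + 5·159 = 231.

Buyers pay $102; sellers receive $159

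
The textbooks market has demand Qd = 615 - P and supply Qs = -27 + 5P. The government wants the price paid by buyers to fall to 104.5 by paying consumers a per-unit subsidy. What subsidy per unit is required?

At a buyer price of 104.5, quantity demanded is 615 − 1·104.5 = 510.5.
Sellers supply 510.5 only when they receive Ps with -27 + 5·Ps = 510.5, i.e. Ps = 107.5.
s = Ps − Pb = 107.5 − 104.5 = 3.

Required subsidy s = 3 per unit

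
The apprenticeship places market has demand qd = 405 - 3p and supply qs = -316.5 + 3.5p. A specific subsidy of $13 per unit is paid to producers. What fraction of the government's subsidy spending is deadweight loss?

DWL / government spending = 7/62

Pre-subsidy: 405 - 3p = -316.5 + 3.5p gives p* = 111, q* = 72.
With the subsidy, sellers receive ps = pb + 13 for each unit, where pb is the price buyers pay.
Supply in terms of pb becomes qs = -316.5 + 3.5(pb + 13) = -271 + 3.5pb. Setting this equal to demand: 405 - 3pb = -271 + 3.5pb, so pb = 104.
Sellers receive ps = 104 + 13 = 117; q' = 405 − 3·104 = 93.
ΔCS = ½(72 + 93)(111 − 104) = 577.5; ΔPS = ½(72 + 93)(117 − 111) = 495.
Government spending = 13 × 93 = 1209.
DWL = ½ × 13 × (93 − 72) = 136.5; fraction = 136.5 / 1209 = 7/62.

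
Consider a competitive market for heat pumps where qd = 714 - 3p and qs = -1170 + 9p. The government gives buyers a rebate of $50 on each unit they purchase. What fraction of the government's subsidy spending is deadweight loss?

DWL / government spending = 25/158

Pre-subsidy: 714 - 3p = -1170 + 9p gives p* = 157, q* = 243.
With the rebate, buyers effectively pay pb = ps − 50, where ps is the price sellers receive.
Demand in terms of ps becomes qd = 714 − 3(ps − 50) = 864 - 3ps. Setting this equal to supply: 864 - 3ps = -1170 + 9ps, so ps = 169.5.
Buyers pay pb = 169.5 − 50 = 119.5; q' = -1170 + 9·169.5 = 355.5.
ΔCS = ½(243 + 355.5)(157 − 119.5) = 11221.875; ΔPS = ½(243 + 355.5)(169.5 − 157) = 3740.625.
Government spending = 50 × 355.5 = 17775.
DWL = ½ × 50 × (355.5 − 243) = 2812.5; fraction = 2812.5 / 17775 = 25/158.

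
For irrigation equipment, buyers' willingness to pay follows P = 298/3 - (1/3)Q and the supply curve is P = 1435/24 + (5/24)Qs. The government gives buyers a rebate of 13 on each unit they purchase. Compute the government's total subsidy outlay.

Pre-subsidy: 298/3 - (1/3)Q = 1435/24 + (5/24)Q gives Q* = 73 and P* = 75.
With the rebate, buyers effectively pay Pb = Ps − 13, where Ps is the price sellers receive.
On the curves, Pb = 298/3 - (1/3)Q and Ps = 1435/24 + (5/24)Q; the wedge Ps − Pb = 13 gives 1435/24 + (5/24)Q − (298/3 - (1/3)Q) = 13, so Q' = 97.
Then Pb = 298/3 − (1/3)·97 = 67 and Ps = 1435/24 + (5/24)·97 = 80.
Government outlay = subsidy × quantity = 13 × 97 = 1261.

Government cost = 1261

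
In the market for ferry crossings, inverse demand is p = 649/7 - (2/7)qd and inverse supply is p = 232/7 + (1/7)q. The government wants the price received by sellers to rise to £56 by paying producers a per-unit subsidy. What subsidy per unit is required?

At a seller price of 56, quantity supplied is -232 + 7·56 = 160.
Buyers absorb 160 only when they pay pb = 649/7 − (2/7)·160 = 47.
s = ps − pb = 56 − 47 = 9.

Required subsidy s = £9 per unit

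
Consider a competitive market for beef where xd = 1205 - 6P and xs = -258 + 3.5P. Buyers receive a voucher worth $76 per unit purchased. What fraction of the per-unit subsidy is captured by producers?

Producer share = 12/19

Pre-subsidy: 1205 - 6P = -258 + 3.5P gives P* = 154, x* = 281.
With the rebate, buyers effectively pay Pb = Ps − 76, where Ps is the price sellers receive.
Demand in terms of Ps becomes xd = 1205 − 6(Ps − 76) = 1661 - 6Ps. Setting this equal to supply: 1661 - 6Ps = -258 + 3.5Ps, so Ps = 202.
Buyers pay Pb = 202 − 76 = 126; x' = -258 + 3.5·202 = 449.
Buyers' price falls by P* − Pb = 154 − 126 = 28; sellers' price rises by Ps − P* = 202 − 154 = 48.
So producers capture 48/76 = 12/19 of each unit of subsidy.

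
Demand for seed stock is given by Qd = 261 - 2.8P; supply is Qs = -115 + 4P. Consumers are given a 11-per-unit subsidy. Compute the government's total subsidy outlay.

Pre-subsidy: 261 - 2.8P = -115 + 4P gives P* = 940/17, Q* = 1805/17.
With the rebate, buyers effectively pay Pb = Ps − 11, where Ps is the price sellers receive.
Demand in terms of Ps becomes Qd = 261 − 2.8(Ps − 11) = 291.8 - 2.8Ps. Setting this equal to supply: 291.8 - 2.8Ps = -115 + 4Ps, so Ps = 1017/17.
Buyers pay Pb = 1017/17 − 11 = 830/17; Q' = -115 + 4·(1017/17) = 2113/17.
Government outlay = subsidy × quantity = 11 × 2113/17 = 23243/17.

Government cost = 23243/17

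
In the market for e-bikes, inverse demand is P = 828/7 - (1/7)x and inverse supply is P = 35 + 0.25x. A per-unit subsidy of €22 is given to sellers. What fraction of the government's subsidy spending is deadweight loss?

Pre-subsidy: 828/7 - (1/7)x = 35 + 0.25x gives x* = 212 and P* = 88.
With the subsidy, sellers receive Ps = Pb + 22 for each unit, where Pb is the price buyers pay.
On the curves, Pb = 828/7 - (1/7)x and Ps = 35 + 0.25x; the wedge Ps − Pb = 22 gives 35 + 0.25x − (828/7 - (1/7)x) = 22, so x' = 268.
Then Pb = 828/7 − (1/7)·268 = 80 and Ps = 35 + 0.25·268 = 102.
ΔCS = ½(212 + 268)(88 − 80) = 1920; ΔPS = ½(212 + 268)(102 − 88) = 3360.
Government spending = 22 × 268 = 5896.
DWL = ½ × 22 × (268 − 212) = 616; fraction = 616 / 5896 = 7/67.

DWL / government spending = 7/67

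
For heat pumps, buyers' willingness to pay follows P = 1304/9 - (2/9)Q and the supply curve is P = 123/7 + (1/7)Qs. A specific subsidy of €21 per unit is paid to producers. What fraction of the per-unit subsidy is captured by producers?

Producer share = 9/23

Pre-subsidy: 1304/9 - (2/9)Q = 123/7 + (1/7)Q gives Q* = 8021/23 and P* = 1550/23.
With the subsidy, sellers receive Ps = Pb + 21 for each unit, where Pb is the price buyers pay.
On the curves, Pb = 1304/9 - (2/9)Q and Ps = 123/7 + (1/7)Q; the wedge Ps − Pb = 21 gives 123/7 + (1/7)Q − (1304/9 - (2/9)Q) = 21, so Q' = 9344/23.
Then Pb = 1304/9 − (2/9)·(9344/23) = 1256/23 and Ps = 123/7 + (1/7)·(9344/23) = 1739/23.
Buyers' price falls by P* − Pb = 1550/23 − 1256/23 = 294/23; sellers' price rises by Ps − P* = 1739/23 − 1550/23 = 189/23.
So producers capture (189/23)/21 = 9/23 of each unit of subsidy.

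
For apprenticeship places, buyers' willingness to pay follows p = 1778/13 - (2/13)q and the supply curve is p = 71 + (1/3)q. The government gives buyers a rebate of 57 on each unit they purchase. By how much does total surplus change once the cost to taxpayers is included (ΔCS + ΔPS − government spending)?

Net change in total surplus = -3334.5

Pre-subsidy: 1778/13 - (2/13)q = 71 + (1/3)q gives q* = 135 and p* = 116.
With the rebate, buyers effectively pay pb = ps − 57, where ps is the price sellers receive.
On the curves, pb = 1778/13 - (2/13)q and ps = 71 + (1/3)q; the wedge ps − pb = 57 gives 71 + (1/3)q − (1778/13 - (2/13)q) = 57, so q' = 252.
Then pb = 1778/13 − (2/13)·252 = 98 and ps = 71 + (1/3)·252 = 155.
ΔCS = ½(135 + 252)(116 − 98) = 3483; ΔPS = ½(135 + 252)(155 − 116) = 7546.5.
Government spending = 57 × 252 = 14364.
Net change = 3483 + 7546.5 − 14364 = -3334.5. The loss equals the DWL triangle ½·57·117.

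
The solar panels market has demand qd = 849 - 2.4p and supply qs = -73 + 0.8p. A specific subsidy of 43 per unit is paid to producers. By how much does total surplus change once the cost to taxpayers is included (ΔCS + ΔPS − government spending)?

Pre-subsidy: 849 - 2.4p = -73 + 0.8p gives p* = 288.125, q* = 157.5.
With the subsidy, sellers receive ps = pb + 43 for each unit, where pb is the price buyers pay.
Supply in terms of pb becomes qs = -73 + 0.8(pb + 43) = -38.6 + 0.8pb. Setting this equal to demand: 849 - 2.4pb = -38.6 + 0.8pb, so pb = 277.375.
Sellers receive ps = 277.375 + 43 = 320.375; q' = 849 − 2.4·277.375 = 183.3.
ΔCS = ½(157.5 + 183.3)(288.125 − 277.375) = 1831.8; ΔPS = ½(157.5 + 183.3)(320.375 − 288.125) = 5495.4.
Government spending = 43 × 183.3 = 7881.9.
Net change = 1831.8 + 5495.4 − 7881.9 = -554.7. The loss equals the DWL triangle ½·43·25.8.

Net change in total surplus = -554.7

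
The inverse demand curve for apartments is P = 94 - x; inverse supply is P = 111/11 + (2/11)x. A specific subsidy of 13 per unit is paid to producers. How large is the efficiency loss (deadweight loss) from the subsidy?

Pre-subsidy: 94 - x = 111/11 + (2/11)x gives x* = 71 and P* = 23.
With the subsidy, sellers receive Ps = Pb + 13 for each unit, where Pb is the price buyers pay.
On the curves, Pb = 94 - x and Ps = 111/11 + (2/11)x; the wedge Ps − Pb = 13 gives 111/11 + (2/11)x − (94 - x) = 13, so x' = 82.
Then Pb = 94 − 1·82 = 12 and Ps = 111/11 + (2/11)·82 = 25.
The subsidy expands output by 82 − 71 = 11 past the efficient level; on those units the gap between marginal cost and willingness to pay runs from 0 up to 13.
DWL = ½ × 13 × 11 = 71.5.

Deadweight loss = 71.5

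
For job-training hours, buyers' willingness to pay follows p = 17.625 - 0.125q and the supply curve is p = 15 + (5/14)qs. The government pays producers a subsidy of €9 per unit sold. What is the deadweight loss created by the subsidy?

Pre-subsidy: 17.625 - 0.125q = 15 + (5/14)q gives q* = 49/9 and p* = 305/18.
With the subsidy, sellers receive ps = pb + 9 for each unit, where pb is the price buyers pay.
On the curves, pb = 17.625 - 0.125q and ps = 15 + (5/14)q; the wedge ps − pb = 9 gives 15 + (5/14)q − (17.625 - 0.125q) = 9, so q' = 217/9.
Then pb = 17.625 − 0.125·(217/9) = 263/18 and ps = 15 + (5/14)·(217/9) = 425/18.
The subsidy expands output by 217/9 − 49/9 = 56/3 past the efficient level; on those units the gap between marginal cost and willingness to pay runs from 0 up to 9.
DWL = ½ × 9 × 56/3 = 84.

Deadweight loss = €84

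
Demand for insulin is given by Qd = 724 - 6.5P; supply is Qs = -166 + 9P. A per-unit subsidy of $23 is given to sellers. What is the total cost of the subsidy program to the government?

Pre-subsidy: 724 - 6.5P = -166 + 9P gives P* = 1780/31, Q* = 10874/31.
With the subsidy, sellers receive Ps = Pb + 23 for each unit, where Pb is the price buyers pay.
Supply in terms of Pb becomes Qs = -166 + 9(Pb + 23) = 41 + 9Pb. Setting this equal to demand: 724 - 6.5Pb = 41 + 9Pb, so Pb = 1366/31.
Sellers receive Ps = 1366/31 + 23 = 2079/31; Q' = 724 − 6.5·(1366/31) = 13565/31.
Government outlay = subsidy × quantity = 23 × 13565/31 = 311995/31.

Government cost = 311995/31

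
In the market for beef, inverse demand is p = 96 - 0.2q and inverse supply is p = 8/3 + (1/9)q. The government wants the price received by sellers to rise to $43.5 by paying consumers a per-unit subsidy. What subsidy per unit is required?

At a seller price of 43.5, quantity supplied is -24 + 9·43.5 = 367.5.
Buyers absorb 367.5 only when they pay pb = 96 − 0.2·367.5 = 22.5.
s = ps − pb = 43.5 − 22.5 = 21.

Required subsidy s = $21 per unit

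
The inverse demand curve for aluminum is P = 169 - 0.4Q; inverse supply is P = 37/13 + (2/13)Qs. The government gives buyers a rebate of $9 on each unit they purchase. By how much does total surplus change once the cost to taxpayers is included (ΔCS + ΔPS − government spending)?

Pre-subsidy: 169 - 0.4Q = 37/13 + (2/13)Q gives Q* = 300 and P* = 49.
With the rebate, buyers effectively pay Pb = Ps − 9, where Ps is the price sellers receive.
On the curves, Pb = 169 - 0.4Q and Ps = 37/13 + (2/13)Q; the wedge Ps − Pb = 9 gives 37/13 + (2/13)Q − (169 - 0.4Q) = 9, so Q' = 316.25.
Then Pb = 169 − 0.4·316.25 = 42.5 and Ps = 37/13 + (2/13)·316.25 = 51.5.
ΔCS = ½(300 + 316.25)(49 − 42.5) = 2002.8125; ΔPS = ½(300 + 316.25)(51.5 − 49) = 770.3125.
Government spending = 9 × 316.25 = 2846.25.
Net change = 2002.8125 + 770.3125 − 2846.25 = -73.125. The loss equals the DWL triangle ½·9·16.25.

Net change in total surplus = -$73.125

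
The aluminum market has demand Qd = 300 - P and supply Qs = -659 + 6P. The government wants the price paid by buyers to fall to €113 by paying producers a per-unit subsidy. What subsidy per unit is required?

At a buyer price of 113, quantity demanded is 300 − 1·113 = 187.
Sellers supply 187 only when they receive Ps with -659 + 6·Ps = 187, i.e. Ps = 141.
s = Ps − Pb = 141 − 113 = 28.

Required subsidy s = €28 per unit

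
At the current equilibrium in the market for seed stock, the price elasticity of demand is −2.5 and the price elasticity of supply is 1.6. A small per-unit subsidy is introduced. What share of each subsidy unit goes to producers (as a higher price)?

For a small subsidy around the equilibrium, the benefit split depends on the relative slopes, which at a point are proportional to the elasticities.
Buyer share = εs/(εs + |εd|) = 1.6/(1.6 + 2.5) = 16/41; seller share = |εd|/(εs + |εd|) = 25/41.
So producers capture 25/41 of the subsidy.

Producer share = 25/41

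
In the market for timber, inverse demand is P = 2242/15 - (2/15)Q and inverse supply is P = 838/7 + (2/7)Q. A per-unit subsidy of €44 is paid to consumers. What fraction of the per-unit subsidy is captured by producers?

Producer share = 15/22

Pre-subsidy: 2242/15 - (2/15)Q = 838/7 + (2/7)Q gives Q* = 71 and P* = 140.
With the rebate, buyers effectively pay Pb = Ps − 44, where Ps is the price sellers receive.
On the curves, Pb = 2242/15 - (2/15)Q and Ps = 838/7 + (2/7)Q; the wedge Ps − Pb = 44 gives 838/7 + (2/7)Q − (2242/15 - (2/15)Q) = 44, so Q' = 176.
Then Pb = 2242/15 − (2/15)·176 = 126 and Ps = 838/7 + (2/7)·176 = 170.
Buyers' price falls by P* − Pb = 140 − 126 = 14; sellers' price rises by Ps − P* = 170 − 140 = 30.
So producers capture 30/44 = 15/22 of each unit of subsidy.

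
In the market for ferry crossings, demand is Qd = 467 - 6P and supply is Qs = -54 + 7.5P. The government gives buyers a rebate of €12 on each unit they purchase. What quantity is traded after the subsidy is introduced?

Q' = 2479/9

Pre-subsidy: 467 - 6P = -54 + 7.5P gives P* = 1042/27, Q* = 2119/9.
With the rebate, buyers effectively pay Pb = Ps − 12, where Ps is the price sellers receive.
Demand in terms of Ps becomes Qd = 467 − 6(Ps − 12) = 539 - 6Ps. Setting this equal to supply: 539 - 6Ps = -54 + 7.5Ps, so Ps = 1186/27.
Buyers pay Pb = 1186/27 − 12 = 862/27; Q' = -54 + 7.5·(1186/27) = 2479/9.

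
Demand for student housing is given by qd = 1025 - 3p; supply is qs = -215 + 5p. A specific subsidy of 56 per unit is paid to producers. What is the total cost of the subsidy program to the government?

Pre-subsidy: 1025 - 3p = -215 + 5p gives p* = 155, q* = 560.
With the subsidy, sellers receive ps = pb + 56 for each unit, where pb is the price buyers pay.
Supply in terms of pb becomes qs = -215 + 5(pb + 56) = 65 + 5pb. Setting this equal to demand: 1025 - 3pb = 65 + 5pb, so pb = 120.
Sellers receive ps = 120 + 56 = 176; q' = 1025 − 3·120 = 665.
Government outlay = subsidy × quantity = 56 × 665 = 37240.

Government cost = 37240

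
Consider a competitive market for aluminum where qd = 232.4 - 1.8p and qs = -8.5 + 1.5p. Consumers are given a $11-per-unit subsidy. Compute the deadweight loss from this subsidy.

Pre-subsidy: 232.4 - 1.8p = -8.5 + 1.5p gives p* = 73, q* = 101.
With the rebate, buyers effectively pay pb = ps − 11, where ps is the price sellers receive.
Demand in terms of ps becomes qd = 232.4 − 1.8(ps − 11) = 252.2 - 1.8ps. Setting this equal to supply: 252.2 - 1.8ps = -8.5 + 1.5ps, so ps = 79.
Buyers pay pb = 79 − 11 = 68; q' = -8.5 + 1.5·79 = 110.
The subsidy expands output by 110 − 101 = 9 past the efficient level; on those units the gap between marginal cost and willingness to pay runs from 0 up to 11.
DWL = ½ × 11 × 9 = 49.5.

Deadweight loss = $49.5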